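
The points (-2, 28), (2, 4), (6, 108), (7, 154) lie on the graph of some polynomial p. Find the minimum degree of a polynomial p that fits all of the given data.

2

Divided differences on the nodes -2, 2, 6, 7:
  order 0: 28  4  108  154
  order 1: -6  26  46
  order 2: 4  4
  order 3: 0
The order-2 divided differences are all 4 (nonzero) and every higher order vanishes, so the data lies on a polynomial of degree exactly 2.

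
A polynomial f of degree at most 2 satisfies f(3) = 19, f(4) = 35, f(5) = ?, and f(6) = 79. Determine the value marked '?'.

55

On equispaced nodes a degree-2 polynomial has vanishing third forward difference, so
  - f(3) + 3·f(4) - 3·f(5) + f(6) = 0.
Substituting the known values and solving for f(5):
  -3·f(5) = -165
  f(5) = 55.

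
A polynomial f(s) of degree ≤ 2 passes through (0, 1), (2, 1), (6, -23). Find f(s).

Using the Lagrange interpolation formula with nodes 0, 2, 6:
  L_0(s) = (s - 2)(s - 6) / 12
  L_1(s) = s(s - 6) / -8
  L_2(s) = s(s - 2) / 24
Then f(s) = 1·L_0(s) + 1·L_1(s) - 23·L_2(s).
Expanding and collecting terms gives f(s) = -s² + 2s + 1.
Check: f(2) = 1. ✓

f(s) = -s^2 + 2s + 1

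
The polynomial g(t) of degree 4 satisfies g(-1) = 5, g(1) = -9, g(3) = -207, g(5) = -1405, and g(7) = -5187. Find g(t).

Write g(t) = at^4 + bt^3 + ct^2 + dt + e. Substituting each data point gives a linear system:
  a - b + c - d + e = 5
  a + b + c + d + e = -9
  81a + 27b + 9c + 3d + e = -207
  625a + 125b + 25c + 5d + e = -1405
  2401a + 343b + 49c + 7d + e = -5187
Solving the system yields a = -2, b = -1, c = 0, d = -6, e = 0.
So g(t) = -2t^4 - t^3 - 6t.
Check: g(-1) = 5. ✓

g(t) = -2t^4 - t^3 - 6t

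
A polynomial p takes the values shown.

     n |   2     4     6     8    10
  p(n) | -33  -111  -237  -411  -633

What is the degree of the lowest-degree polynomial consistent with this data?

Forward differences of the values at n = 2, 4, 6, 8, 10:
  p  : -33  -111  -237  -411  -633
  Δ  : -78  -126  -174  -222
  Δ^2: -48  -48  -48
  Δ^3: 0  0
  Δ^4: 0
The second differences are constant (-48) and nonzero, while all higher differences vanish, so the minimal degree is 2.

2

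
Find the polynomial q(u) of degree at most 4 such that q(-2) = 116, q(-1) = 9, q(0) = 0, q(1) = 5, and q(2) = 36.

Write q(u) = au^4 + bu^3 + cu^2 + du + e. Substituting each data point gives a linear system:
  16a - 8b + 4c - 2d + e = 116
  a - b + c - d + e = 9
  e = 0
  a + b + c + d + e = 5
  16a + 8b + 4c + 2d + e = 36
Solving the system yields a = 4, b = -6, c = 3, d = 4, e = 0.
So q(u) = 4u⁴ - 6u³ + 3u² + 4u.
Check: q(0) = 0. ✓

q(u) = 4u^4 - 6u^3 + 3u^2 + 4u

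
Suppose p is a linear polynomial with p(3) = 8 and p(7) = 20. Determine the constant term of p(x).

-1

Write p(x) = ax + b. Substituting each data point gives a linear system:
  3a + b = 8
  7a + b = 20
Solving the system yields a = 3, b = -1.
So p(x) = 3x - 1.
The constant term is -1.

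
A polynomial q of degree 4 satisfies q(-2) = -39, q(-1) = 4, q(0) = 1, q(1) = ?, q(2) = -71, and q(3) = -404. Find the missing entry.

0

On equispaced nodes a degree-4 polynomial has vanishing fifth forward difference, so
  - q(-2) + 5·q(-1) - 10·q(0) + 10·q(1) - 5·q(2) + q(3) = 0.
Substituting the known values and solving for q(1):
  10·q(1) = 0
  q(1) = 0.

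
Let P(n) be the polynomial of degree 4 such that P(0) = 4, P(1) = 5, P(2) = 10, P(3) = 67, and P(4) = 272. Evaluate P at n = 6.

1750

Forward differences of the values at n = 0, 1, 2, 3, 4:
  P  : 4  5  10  67  272
  Δ  : 1  5  57  205
  Δ^2: 4  52  148
  Δ^3: 48  96
  Δ^4: 48
The fourth differences are constant, confirming degree 4.
Interpolating (Newton forward form) and evaluating at n = 6 gives P(6) = 1750.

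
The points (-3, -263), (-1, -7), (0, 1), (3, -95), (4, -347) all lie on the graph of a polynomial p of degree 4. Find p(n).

p(n) = -2n^4 + 3n^3 - 2n^2 + n + 1

Using the Lagrange interpolation formula with nodes -3, -1, 0, 3, 4:
  L_0(n) = (n + 1)n(n - 3)(n - 4) / 252
  L_1(n) = (n + 3)n(n - 3)(n - 4) / -40
  L_2(n) = (n + 3)(n + 1)(n - 3)(n - 4) / 36
  L_3(n) = (n + 3)(n + 1)n(n - 4) / -72
  L_4(n) = (n + 3)(n + 1)n(n - 3) / 140
Then p(n) = -263·L_0(n) - 7·L_1(n) + 1·L_2(n) - 95·L_3(n) - 347·L_4(n).
Expanding and collecting terms gives p(n) = -2n⁴ + 3n³ - 2n² + n + 1.
Check: p(-3) = -263. ✓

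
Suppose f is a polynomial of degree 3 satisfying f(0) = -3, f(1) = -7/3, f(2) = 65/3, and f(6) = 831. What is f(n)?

Write f(n) = an^3 + bn^2 + cn + d. Substituting each data point gives a linear system:
  d = -3
  a + b + c + d = -7/3
  8a + 4b + 2c + d = 65/3
  216a + 36b + 6c + d = 831
Solving the system yields a = 4, b = -1/3, c = -3, d = -3.
So f(n) = 4n^3 - (1/3)n^2 - 3n - 3.
Check: f(0) = -3. ✓

f(n) = 4n^3 - (1/3)n^2 - 3n - 3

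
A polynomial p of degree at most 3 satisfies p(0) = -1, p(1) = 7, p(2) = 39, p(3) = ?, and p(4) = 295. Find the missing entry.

On equispaced nodes a degree-3 polynomial has vanishing fourth forward difference, so
  p(0) - 4·p(1) + 6·p(2) - 4·p(3) + p(4) = 0.
Substituting the known values and solving for p(3):
  -4·p(3) = -500
  p(3) = 125.

125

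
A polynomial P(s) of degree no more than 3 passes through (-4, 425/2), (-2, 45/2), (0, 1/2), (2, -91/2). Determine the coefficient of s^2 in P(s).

-3

Write P(s) = as^3 + bs^2 + cs + d. Substituting each data point gives a linear system:
  -64a + 16b - 4c + d = 425/2
  -8a + 4b - 2c + d = 45/2
  d = 1/2
  8a + 4b + 2c + d = -91/2
Solving the system yields a = -4, b = -3, c = -1, d = 1/2.
So P(s) = -4s^3 - 3s^2 - s + 1/2.
The coefficient of s^2 is -3.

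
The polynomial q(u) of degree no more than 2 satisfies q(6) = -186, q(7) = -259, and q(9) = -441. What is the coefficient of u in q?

5

Write q(u) = au^2 + bu + c. Substituting each data point gives a linear system:
  36a + 6b + c = -186
  49a + 7b + c = -259
  81a + 9b + c = -441
Solving the system yields a = -6, b = 5, c = 0.
So q(u) = -6u^2 + 5u.
The coefficient of u is 5.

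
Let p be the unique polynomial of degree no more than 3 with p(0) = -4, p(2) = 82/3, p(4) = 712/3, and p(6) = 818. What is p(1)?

Using the Lagrange interpolation formula with nodes 0, 2, 4, 6:
  L_0(n) = (n - 2)(n - 4)(n - 6) / -48
  L_1(n) = n(n - 4)(n - 6) / 16
  L_2(n) = n(n - 2)(n - 6) / -16
  L_3(n) = n(n - 2)(n - 4) / 48
Then p(n) = -4·L_0(n) + 82/3·L_1(n) + 712/3·L_2(n) + 818·L_3(n).
Expanding and collecting terms gives p(n) = 4n^3 - (5/3)n^2 + 3n - 4.
Evaluating at n = 1: p(1) = 4/3.

4/3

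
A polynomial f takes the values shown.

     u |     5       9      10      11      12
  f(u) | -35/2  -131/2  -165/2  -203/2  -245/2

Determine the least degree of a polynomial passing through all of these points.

2

Divided differences on the nodes 5, 9, 10, 11, 12:
  order 0: -35/2  -131/2  -165/2  -203/2  -245/2
  order 1: -12  -17  -19  -21
  order 2: -1  -1  -1
  order 3: 0  0
  order 4: 0
The order-2 divided differences are all -1 (nonzero) and every higher order vanishes, so the data lies on a polynomial of degree exactly 2.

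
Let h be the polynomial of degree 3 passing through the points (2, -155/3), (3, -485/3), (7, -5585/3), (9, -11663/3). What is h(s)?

Using the Lagrange interpolation formula with nodes 2, 3, 7, 9:
  L_0(s) = (s - 3)(s - 7)(s - 9) / -35
  L_1(s) = (s - 2)(s - 7)(s - 9) / 24
  L_2(s) = (s - 2)(s - 3)(s - 9) / -40
  L_3(s) = (s - 2)(s - 3)(s - 7) / 84
Then h(s) = -155/3·L_0(s) - 485/3·L_1(s) - 5585/3·L_2(s) - 11663/3·L_3(s).
Expanding and collecting terms gives h(s) = -5s^3 - 3s^2 + 1/3.
Check: h(2) = -155/3. ✓

h(s) = -5s^3 - 3s^2 + 1/3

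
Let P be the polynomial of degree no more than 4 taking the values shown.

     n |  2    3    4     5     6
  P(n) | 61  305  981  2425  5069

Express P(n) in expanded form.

P(n) = 4n^4 - 4n^2 + 4n + 5

Write P(n) = an^4 + bn^3 + cn^2 + dn + e. Substituting each data point gives a linear system:
  16a + 8b + 4c + 2d + e = 61
  81a + 27b + 9c + 3d + e = 305
  256a + 64b + 16c + 4d + e = 981
  625a + 125b + 25c + 5d + e = 2425
  1296a + 216b + 36c + 6d + e = 5069
Solving the system yields a = 4, b = 0, c = -4, d = 4, e = 5.
So P(n) = 4n⁴ - 4n² + 4n + 5.
Check: P(3) = 305. ✓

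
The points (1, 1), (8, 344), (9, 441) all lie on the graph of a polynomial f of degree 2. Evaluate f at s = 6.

186

Using the Lagrange interpolation formula with nodes 1, 8, 9:
  L_0(s) = (s - 8)(s - 9) / 56
  L_1(s) = (s - 1)(s - 9) / -7
  L_2(s) = (s - 1)(s - 8) / 8
Then f(s) = 1·L_0(s) + 344·L_1(s) + 441·L_2(s).
Expanding and collecting terms gives f(s) = 6s² - 5s.
Evaluating at s = 6: f(6) = 186.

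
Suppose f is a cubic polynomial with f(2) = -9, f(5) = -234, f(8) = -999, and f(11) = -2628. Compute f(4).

Using the Lagrange interpolation formula with nodes 2, 5, 8, 11:
  L_0(u) = (u - 5)(u - 8)(u - 11) / -162
  L_1(u) = (u - 2)(u - 8)(u - 11) / 54
  L_2(u) = (u - 2)(u - 5)(u - 11) / -54
  L_3(u) = (u - 2)(u - 5)(u - 8) / 162
Then f(u) = -9·L_0(u) - 234·L_1(u) - 999·L_2(u) - 2628·L_3(u).
Expanding and collecting terms gives f(u) = -2u³ + 3u + 1.
Evaluating at u = 4: f(4) = -115.

-115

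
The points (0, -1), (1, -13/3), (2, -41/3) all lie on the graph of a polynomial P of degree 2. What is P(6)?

Using the Lagrange interpolation formula with nodes 0, 1, 2:
  L_0(s) = (s - 1)(s - 2) / 2
  L_1(s) = s(s - 2) / -1
  L_2(s) = s(s - 1) / 2
Then P(s) = -1·L_0(s) - 13/3·L_1(s) - 41/3·L_2(s).
Expanding and collecting terms gives P(s) = -3s² - (1/3)s - 1.
Evaluating at s = 6: P(6) = -111.

-111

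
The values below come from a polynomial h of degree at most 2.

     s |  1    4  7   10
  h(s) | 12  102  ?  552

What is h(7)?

282

On equispaced nodes a degree-2 polynomial has vanishing third forward difference, so
  - h(1) + 3·h(4) - 3·h(7) + h(10) = 0.
Substituting the known values and solving for h(7):
  -3·h(7) = -846
  h(7) = 282.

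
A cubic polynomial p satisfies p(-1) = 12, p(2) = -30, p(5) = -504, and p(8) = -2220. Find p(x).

Using the Lagrange interpolation formula with nodes -1, 2, 5, 8:
  L_0(x) = (x - 2)(x - 5)(x - 8) / -162
  L_1(x) = (x + 1)(x - 5)(x - 8) / 54
  L_2(x) = (x + 1)(x - 2)(x - 8) / -54
  L_3(x) = (x + 1)(x - 2)(x - 5) / 162
Then p(x) = 12·L_0(x) - 30·L_1(x) - 504·L_2(x) - 2220·L_3(x).
Expanding and collecting terms gives p(x) = -5x^3 + 6x^2 - 5x - 4.
Check: p(2) = -30. ✓

p(x) = -5x^3 + 6x^2 - 5x - 4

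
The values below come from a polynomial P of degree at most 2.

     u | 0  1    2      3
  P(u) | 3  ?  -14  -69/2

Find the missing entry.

The 3 known points determine the degree-2 polynomial uniquely.
Write P(u) = au^2 + bu + c. Substituting each data point gives a linear system:
  c = 3
  4a + 2b + c = -14
  9a + 3b + c = -69/2
Solving the system yields a = -4, b = -1/2, c = 3.
So P(u) = -4u^2 - (1/2)u + 3.
Then P(1) = -3/2.

-3/2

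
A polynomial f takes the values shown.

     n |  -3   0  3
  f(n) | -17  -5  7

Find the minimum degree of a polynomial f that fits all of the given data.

1

Forward differences of the values at n = -3, 0, 3:
  f  : -17  -5  7
  Δ  : 12  12
  Δ^2: 0
The first differences are constant (12) and nonzero, while all higher differences vanish, so the minimal degree is 1.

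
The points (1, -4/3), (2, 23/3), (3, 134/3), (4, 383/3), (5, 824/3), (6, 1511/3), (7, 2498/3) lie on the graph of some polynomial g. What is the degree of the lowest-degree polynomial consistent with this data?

Forward differences of the values at x = 1, 2, 3, 4, 5, 6, 7:
  g  : -4/3  23/3  134/3  383/3  824/3  1511/3  2498/3
  Δ  : 9  37  83  147  229  329
  Δ^2: 28  46  64  82  100
  Δ^3: 18  18  18  18
  Δ^4: 0  0  0
  Δ^5: 0  0
  Δ^6: 0
The third differences are constant (18) and nonzero, while all higher differences vanish, so the minimal degree is 3.

3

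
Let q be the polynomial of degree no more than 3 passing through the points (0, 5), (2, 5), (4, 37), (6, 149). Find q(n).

Write q(n) = an^3 + bn^2 + cn + d. Substituting each data point gives a linear system:
  d = 5
  8a + 4b + 2c + d = 5
  64a + 16b + 4c + d = 37
  216a + 36b + 6c + d = 149
Solving the system yields a = 1, b = -2, c = 0, d = 5.
So q(n) = n³ - 2n² + 5.
Check: q(2) = 5. ✓

q(n) = n^3 - 2n^2 + 5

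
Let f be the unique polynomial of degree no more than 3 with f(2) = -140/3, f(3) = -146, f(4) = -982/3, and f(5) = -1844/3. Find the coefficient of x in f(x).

Write f(x) = ax^3 + bx^2 + cx + d. Substituting each data point gives a linear system:
  8a + 4b + 2c + d = -140/3
  27a + 9b + 3c + d = -146
  64a + 16b + 4c + d = -982/3
  125a + 25b + 5c + d = -1844/3
Solving the system yields a = -4, b = -5, c = 5/3, d = 2.
So f(x) = -4x^3 - 5x^2 + (5/3)x + 2.
The coefficient of x is 5/3.

5/3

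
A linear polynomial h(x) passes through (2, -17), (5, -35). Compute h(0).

Using the Lagrange interpolation formula with nodes 2, 5:
  L_0(x) = (x - 5) / -3
  L_1(x) = (x - 2) / 3
Then h(x) = -17·L_0(x) - 35·L_1(x).
Expanding and collecting terms gives h(x) = -6x - 5.
Evaluating at x = 0: h(0) = -5.

-5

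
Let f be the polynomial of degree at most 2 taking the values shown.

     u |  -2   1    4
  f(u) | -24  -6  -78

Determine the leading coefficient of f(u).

-5

Write f(u) = au^2 + bu + c. Substituting each data point gives a linear system:
  4a - 2b + c = -24
  a + b + c = -6
  16a + 4b + c = -78
Solving the system yields a = -5, b = 1, c = -2.
So f(u) = -5u^2 + u - 2.
The leading coefficient is -5.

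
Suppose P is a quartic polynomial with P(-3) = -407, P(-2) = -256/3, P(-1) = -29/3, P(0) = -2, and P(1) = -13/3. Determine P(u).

P(u) = -5u^4 - (1/3)u^3 + 3u - 2

Using the Lagrange interpolation formula with nodes -3, -2, -1, 0, 1:
  L_0(u) = (u + 2)(u + 1)u(u - 1) / 24
  L_1(u) = (u + 3)(u + 1)u(u - 1) / -6
  L_2(u) = (u + 3)(u + 2)u(u - 1) / 4
  L_3(u) = (u + 3)(u + 2)(u + 1)(u - 1) / -6
  L_4(u) = (u + 3)(u + 2)(u + 1)u / 24
Then P(u) = -407·L_0(u) - 256/3·L_1(u) - 29/3·L_2(u) - 2·L_3(u) - 13/3·L_4(u).
Expanding and collecting terms gives P(u) = -5u^4 - (1/3)u^3 + 3u - 2.
Check: P(-3) = -407. ✓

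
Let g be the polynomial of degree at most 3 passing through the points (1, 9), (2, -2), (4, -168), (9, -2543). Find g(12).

Write g(x) = ax^3 + bx^2 + cx + d. Substituting each data point gives a linear system:
  a + b + c + d = 9
  8a + 4b + 2c + d = -2
  64a + 16b + 4c + d = -168
  729a + 81b + 9c + d = -2543
Solving the system yields a = -4, b = 4, c = 5, d = 4.
So g(x) = -4x^3 + 4x^2 + 5x + 4.
Then g(12) = -6272.

-6272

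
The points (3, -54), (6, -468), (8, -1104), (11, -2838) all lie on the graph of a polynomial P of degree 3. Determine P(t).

Write P(t) = at^3 + bt^2 + ct + d. Substituting each data point gives a linear system:
  27a + 9b + 3c + d = -54
  216a + 36b + 6c + d = -468
  512a + 64b + 8c + d = -1104
  1331a + 121b + 11c + d = -2838
Solving the system yields a = -2, b = -2, c = 6, d = 0.
So P(t) = -2t^3 - 2t^2 + 6t.
Check: P(8) = -1104. ✓

P(t) = -2t^3 - 2t^2 + 6t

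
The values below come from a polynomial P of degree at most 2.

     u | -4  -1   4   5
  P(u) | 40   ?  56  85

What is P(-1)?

The 3 known points determine the degree-2 polynomial uniquely.
Write P(u) = au^2 + bu + c. Substituting each data point gives a linear system:
  16a - 4b + c = 40
  16a + 4b + c = 56
  25a + 5b + c = 85
Solving the system yields a = 3, b = 2, c = 0.
So P(u) = 3u^2 + 2u.
Then P(-1) = 1.

1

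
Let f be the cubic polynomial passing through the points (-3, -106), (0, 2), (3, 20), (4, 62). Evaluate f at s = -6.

Using the Lagrange interpolation formula with nodes -3, 0, 3, 4:
  L_0(s) = s(s - 3)(s - 4) / -126
  L_1(s) = (s + 3)(s - 3)(s - 4) / 36
  L_2(s) = (s + 3)s(s - 4) / -18
  L_3(s) = (s + 3)s(s - 3) / 28
Then f(s) = -106·L_0(s) + 2·L_1(s) + 20·L_2(s) + 62·L_3(s).
Expanding and collecting terms gives f(s) = 2s³ - 5s² + 3s + 2.
Evaluating at s = -6: f(-6) = -628.

-628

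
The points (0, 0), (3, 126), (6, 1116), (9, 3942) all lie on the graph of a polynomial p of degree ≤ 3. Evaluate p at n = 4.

Using the Lagrange interpolation formula with nodes 0, 3, 6, 9:
  L_0(n) = (n - 3)(n - 6)(n - 9) / -162
  L_1(n) = n(n - 6)(n - 9) / 54
  L_2(n) = n(n - 3)(n - 9) / -54
  L_3(n) = n(n - 3)(n - 6) / 162
Then p(n) = 0·L_0(n) + 126·L_1(n) + 1116·L_2(n) + 3942·L_3(n).
Expanding and collecting terms gives p(n) = 6n^3 - 6n^2 + 6n.
Evaluating at n = 4: p(4) = 312.

312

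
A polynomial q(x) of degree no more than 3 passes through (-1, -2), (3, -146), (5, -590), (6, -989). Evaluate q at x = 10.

Using the Lagrange interpolation formula with nodes -1, 3, 5, 6:
  L_0(x) = (x - 3)(x - 5)(x - 6) / -168
  L_1(x) = (x + 1)(x - 5)(x - 6) / 24
  L_2(x) = (x + 1)(x - 3)(x - 6) / -12
  L_3(x) = (x + 1)(x - 3)(x - 5) / 21
Then q(x) = -2·L_0(x) - 146·L_1(x) - 590·L_2(x) - 989·L_3(x).
Expanding and collecting terms gives q(x) = -4x^3 - 3x^2 - 2x - 5.
Evaluating at x = 10: q(10) = -4325.

-4325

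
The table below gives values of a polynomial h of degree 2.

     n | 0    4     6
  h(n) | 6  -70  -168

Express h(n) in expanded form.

Write h(n) = an^2 + bn + c. Substituting each data point gives a linear system:
  c = 6
  16a + 4b + c = -70
  36a + 6b + c = -168
Solving the system yields a = -5, b = 1, c = 6.
So h(n) = -5n^2 + n + 6.
Check: h(6) = -168. ✓

h(n) = -5n^2 + n + 6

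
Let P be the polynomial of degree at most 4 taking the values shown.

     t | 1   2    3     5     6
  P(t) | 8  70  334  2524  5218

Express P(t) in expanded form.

Using the Lagrange interpolation formula with nodes 1, 2, 3, 5, 6:
  L_0(t) = (t - 2)(t - 3)(t - 5)(t - 6) / 40
  L_1(t) = (t - 1)(t - 3)(t - 5)(t - 6) / -12
  L_2(t) = (t - 1)(t - 2)(t - 5)(t - 6) / 12
  L_3(t) = (t - 1)(t - 2)(t - 3)(t - 6) / -24
  L_4(t) = (t - 1)(t - 2)(t - 3)(t - 5) / 60
Then P(t) = 8·L_0(t) + 70·L_1(t) + 334·L_2(t) + 2524·L_3(t) + 5218·L_4(t).
Expanding and collecting terms gives P(t) = 4t^4 + t^2 - t + 4.
Check: P(5) = 2524. ✓

P(t) = 4t^4 + t^2 - t + 4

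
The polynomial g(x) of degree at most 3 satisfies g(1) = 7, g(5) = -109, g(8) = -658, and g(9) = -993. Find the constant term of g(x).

6

Write g(x) = ax^3 + bx^2 + cx + d. Substituting each data point gives a linear system:
  a + b + c + d = 7
  125a + 25b + 5c + d = -109
  512a + 64b + 8c + d = -658
  729a + 81b + 9c + d = -993
Solving the system yields a = -2, b = 6, c = -3, d = 6.
So g(x) = -2x³ + 6x² - 3x + 6.
The constant term is 6.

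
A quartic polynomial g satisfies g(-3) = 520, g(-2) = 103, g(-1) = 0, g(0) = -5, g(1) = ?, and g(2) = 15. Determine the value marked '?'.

The 5 known points determine the degree-4 polynomial uniquely.
Write g(s) = as^4 + bs^3 + cs^2 + ds + e. Substituting each data point gives a linear system:
  81a - 27b + 9c - 3d + e = 520
  16a - 8b + 4c - 2d + e = 103
  a - b + c - d + e = 0
  e = -5
  16a + 8b + 4c + 2d + e = 15
Solving the system yields a = 5, b = -6, c = -4, d = 2, e = -5.
So g(s) = 5s^4 - 6s^3 - 4s^2 + 2s - 5.
Then g(1) = -8.

-8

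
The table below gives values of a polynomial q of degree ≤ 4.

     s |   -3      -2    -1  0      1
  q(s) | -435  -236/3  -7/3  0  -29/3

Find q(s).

q(s) = -6s^4 - (5/3)s^3 - 2s

Write q(s) = as^4 + bs^3 + cs^2 + ds + e. Substituting each data point gives a linear system:
  81a - 27b + 9c - 3d + e = -435
  16a - 8b + 4c - 2d + e = -236/3
  a - b + c - d + e = -7/3
  e = 0
  a + b + c + d + e = -29/3
Solving the system yields a = -6, b = -5/3, c = 0, d = -2, e = 0.
So q(s) = -6s^4 - (5/3)s^3 - 2s.
Check: q(-2) = -236/3. ✓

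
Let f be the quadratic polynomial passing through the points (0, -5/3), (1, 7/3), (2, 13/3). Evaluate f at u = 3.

13/3

Forward differences of the values at u = 0, 1, 2:
  f  : -5/3  7/3  13/3
  Δ  : 4  2
  Δ^2: -2
The second differences are constant, confirming degree 2.
Interpolating (Newton forward form) and evaluating at u = 3 gives f(3) = 13/3.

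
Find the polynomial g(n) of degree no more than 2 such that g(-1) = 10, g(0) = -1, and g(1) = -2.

Write g(n) = an^2 + bn + c. Substituting each data point gives a linear system:
  a - b + c = 10
  c = -1
  a + b + c = -2
Solving the system yields a = 5, b = -6, c = -1.
So g(n) = 5n² - 6n - 1.
Check: g(1) = -2. ✓

g(n) = 5n^2 - 6n - 1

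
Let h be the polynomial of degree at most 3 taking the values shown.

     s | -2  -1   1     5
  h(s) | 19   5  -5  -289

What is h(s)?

h(s) = -2s^3 - s^2 - 3s + 1

Write h(s) = as^3 + bs^2 + cs + d. Substituting each data point gives a linear system:
  -8a + 4b - 2c + d = 19
  -a + b - c + d = 5
  a + b + c + d = -5
  125a + 25b + 5c + d = -289
Solving the system yields a = -2, b = -1, c = -3, d = 1.
So h(s) = -2s³ - s² - 3s + 1.
Check: h(-2) = 19. ✓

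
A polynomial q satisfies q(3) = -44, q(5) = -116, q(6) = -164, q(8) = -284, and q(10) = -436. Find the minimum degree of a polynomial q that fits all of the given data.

2

Divided differences on the nodes 3, 5, 6, 8, 10:
  order 0: -44  -116  -164  -284  -436
  order 1: -36  -48  -60  -76
  order 2: -4  -4  -4
  order 3: 0  0
  order 4: 0
The order-2 divided differences are all -4 (nonzero) and every higher order vanishes, so the data lies on a polynomial of degree exactly 2.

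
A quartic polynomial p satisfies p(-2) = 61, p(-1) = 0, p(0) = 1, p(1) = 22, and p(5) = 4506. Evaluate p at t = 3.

Write p(t) = at^4 + bt^3 + ct^2 + dt + e. Substituting each data point gives a linear system:
  16a - 8b + 4c - 2d + e = 61
  a - b + c - d + e = 0
  e = 1
  a + b + c + d + e = 22
  625a + 125b + 25c + 5d + e = 4506
Solving the system yields a = 6, b = 5, c = 4, d = 6, e = 1.
So p(t) = 6t^4 + 5t^3 + 4t^2 + 6t + 1.
Then p(3) = 676.

676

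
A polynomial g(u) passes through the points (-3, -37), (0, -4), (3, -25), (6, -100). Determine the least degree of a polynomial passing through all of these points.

Forward differences of the values at u = -3, 0, 3, 6:
  g  : -37  -4  -25  -100
  Δ  : 33  -21  -75
  Δ^2: -54  -54
  Δ^3: 0
The second differences are constant (-54) and nonzero, while all higher differences vanish, so the minimal degree is 2.

2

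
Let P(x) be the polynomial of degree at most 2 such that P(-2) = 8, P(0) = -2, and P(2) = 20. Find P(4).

Write P(x) = ax^2 + bx + c. Substituting each data point gives a linear system:
  4a - 2b + c = 8
  c = -2
  4a + 2b + c = 20
Solving the system yields a = 4, b = 3, c = -2.
So P(x) = 4x^2 + 3x - 2.
Then P(4) = 74.

74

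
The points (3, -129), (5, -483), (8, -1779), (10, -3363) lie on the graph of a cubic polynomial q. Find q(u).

q(u) = -3u^3 - 3u^2 - 6u - 3

Using the Lagrange interpolation formula with nodes 3, 5, 8, 10:
  L_0(u) = (u - 5)(u - 8)(u - 10) / -70
  L_1(u) = (u - 3)(u - 8)(u - 10) / 30
  L_2(u) = (u - 3)(u - 5)(u - 10) / -30
  L_3(u) = (u - 3)(u - 5)(u - 8) / 70
Then q(u) = -129·L_0(u) - 483·L_1(u) - 1779·L_2(u) - 3363·L_3(u).
Expanding and collecting terms gives q(u) = -3u³ - 3u² - 6u - 3.
Check: q(8) = -1779. ✓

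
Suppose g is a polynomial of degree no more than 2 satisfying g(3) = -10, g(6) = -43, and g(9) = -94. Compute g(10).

-115

Forward differences of the values at n = 3, 6, 9:
  g  : -10  -43  -94
  Δ  : -33  -51
  Δ^2: -18
The second differences are constant, confirming degree 2.
Interpolating (Newton forward form) and evaluating at n = 10 gives g(10) = -115.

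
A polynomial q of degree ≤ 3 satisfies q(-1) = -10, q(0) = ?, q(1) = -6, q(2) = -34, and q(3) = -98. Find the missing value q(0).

-2

The 4 known points determine the degree-3 polynomial uniquely.
Write q(n) = an^3 + bn^2 + cn + d. Substituting each data point gives a linear system:
  -a + b - c + d = -10
  a + b + c + d = -6
  8a + 4b + 2c + d = -34
  27a + 9b + 3c + d = -98
Solving the system yields a = -2, b = -6, c = 4, d = -2.
So q(n) = -2n³ - 6n² + 4n - 2.
Then q(0) = -2.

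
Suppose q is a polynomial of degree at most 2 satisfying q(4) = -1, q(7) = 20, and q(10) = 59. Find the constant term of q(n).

-1

Write q(n) = an^2 + bn + c. Substituting each data point gives a linear system:
  16a + 4b + c = -1
  49a + 7b + c = 20
  100a + 10b + c = 59
Solving the system yields a = 1, b = -4, c = -1.
So q(n) = n^2 - 4n - 1.
The constant term is -1.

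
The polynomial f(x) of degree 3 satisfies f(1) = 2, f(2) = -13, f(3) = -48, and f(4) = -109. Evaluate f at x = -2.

-13

Using the Lagrange interpolation formula with nodes 1, 2, 3, 4:
  L_0(x) = (x - 2)(x - 3)(x - 4) / -6
  L_1(x) = (x - 1)(x - 3)(x - 4) / 2
  L_2(x) = (x - 1)(x - 2)(x - 4) / -2
  L_3(x) = (x - 1)(x - 2)(x - 3) / 6
Then f(x) = 2·L_0(x) - 13·L_1(x) - 48·L_2(x) - 109·L_3(x).
Expanding and collecting terms gives f(x) = -x^3 - 4x^2 + 4x + 3.
Evaluating at x = -2: f(-2) = -13.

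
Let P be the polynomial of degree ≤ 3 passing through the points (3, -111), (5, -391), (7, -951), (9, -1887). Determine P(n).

Write P(n) = an^3 + bn^2 + cn + d. Substituting each data point gives a linear system:
  27a + 9b + 3c + d = -111
  125a + 25b + 5c + d = -391
  343a + 49b + 7c + d = -951
  729a + 81b + 9c + d = -1887
Solving the system yields a = -2, b = -5, c = -2, d = -6.
So P(n) = -2n^3 - 5n^2 - 2n - 6.
Check: P(9) = -1887. ✓

P(n) = -2n^3 - 5n^2 - 2n - 6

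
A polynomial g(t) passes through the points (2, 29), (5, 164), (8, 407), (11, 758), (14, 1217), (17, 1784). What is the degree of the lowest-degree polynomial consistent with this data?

2

Forward differences of the values at t = 2, 5, 8, 11, 14, 17:
  g  : 29  164  407  758  1217  1784
  Δ  : 135  243  351  459  567
  Δ^2: 108  108  108  108
  Δ^3: 0  0  0
  Δ^4: 0  0
  Δ^5: 0
The second differences are constant (108) and nonzero, while all higher differences vanish, so the minimal degree is 2.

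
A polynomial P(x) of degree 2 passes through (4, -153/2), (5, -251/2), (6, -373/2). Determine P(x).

Using the Lagrange interpolation formula with nodes 4, 5, 6:
  L_0(x) = (x - 5)(x - 6) / 2
  L_1(x) = (x - 4)(x - 6) / -1
  L_2(x) = (x - 4)(x - 5) / 2
Then P(x) = -153/2·L_0(x) - 251/2·L_1(x) - 373/2·L_2(x).
Expanding and collecting terms gives P(x) = -6x² + 5x - 1/2.
Check: P(5) = -251/2. ✓

P(x) = -6x^2 + 5x - 1/2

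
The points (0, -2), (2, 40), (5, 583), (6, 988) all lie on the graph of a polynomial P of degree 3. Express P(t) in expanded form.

Using the Lagrange interpolation formula with nodes 0, 2, 5, 6:
  L_0(t) = (t - 2)(t - 5)(t - 6) / -60
  L_1(t) = t(t - 5)(t - 6) / 24
  L_2(t) = t(t - 2)(t - 6) / -15
  L_3(t) = t(t - 2)(t - 5) / 24
Then P(t) = -2·L_0(t) + 40·L_1(t) + 583·L_2(t) + 988·L_3(t).
Expanding and collecting terms gives P(t) = 4t^3 + 4t^2 - 3t - 2.
Check: P(6) = 988. ✓

P(t) = 4t^3 + 4t^2 - 3t - 2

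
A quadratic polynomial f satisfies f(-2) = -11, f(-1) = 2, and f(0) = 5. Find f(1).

Forward differences of the values at n = -2, -1, 0:
  f  : -11  2  5
  Δ  : 13  3
  Δ^2: -10
The second differences are constant, confirming degree 2.
Interpolating (Newton forward form) and evaluating at n = 1 gives f(1) = -2.

-2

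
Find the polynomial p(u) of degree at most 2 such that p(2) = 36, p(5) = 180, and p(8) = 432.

p(u) = 6u^2 + 6u

Write p(u) = au^2 + bu + c. Substituting each data point gives a linear system:
  4a + 2b + c = 36
  25a + 5b + c = 180
  64a + 8b + c = 432
Solving the system yields a = 6, b = 6, c = 0.
So p(u) = 6u^2 + 6u.
Check: p(2) = 36. ✓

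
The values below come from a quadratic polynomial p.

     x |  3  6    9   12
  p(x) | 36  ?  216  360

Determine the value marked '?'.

The 3 known points determine the degree-2 polynomial uniquely.
Write p(x) = ax^2 + bx + c. Substituting each data point gives a linear system:
  9a + 3b + c = 36
  81a + 9b + c = 216
  144a + 12b + c = 360
Solving the system yields a = 2, b = 6, c = 0.
So p(x) = 2x^2 + 6x.
Then p(6) = 108.

108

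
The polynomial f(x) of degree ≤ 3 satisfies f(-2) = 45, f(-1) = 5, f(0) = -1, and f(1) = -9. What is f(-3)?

155

Using the Lagrange interpolation formula with nodes -2, -1, 0, 1:
  L_0(x) = (x + 1)x(x - 1) / -6
  L_1(x) = (x + 2)x(x - 1) / 2
  L_2(x) = (x + 2)(x + 1)(x - 1) / -2
  L_3(x) = (x + 2)(x + 1)x / 6
Then f(x) = 45·L_0(x) + 5·L_1(x) - 1·L_2(x) - 9·L_3(x).
Expanding and collecting terms gives f(x) = -6x³ - x² - x - 1.
Evaluating at x = -3: f(-3) = 155.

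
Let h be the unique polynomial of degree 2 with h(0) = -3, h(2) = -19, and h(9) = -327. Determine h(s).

h(s) = -4s^2 - 3

Write h(s) = as^2 + bs + c. Substituting each data point gives a linear system:
  c = -3
  4a + 2b + c = -19
  81a + 9b + c = -327
Solving the system yields a = -4, b = 0, c = -3.
So h(s) = -4s^2 - 3.
Check: h(2) = -19. ✓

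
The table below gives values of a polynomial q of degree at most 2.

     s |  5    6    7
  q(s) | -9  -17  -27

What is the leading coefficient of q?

Write q(s) = as^2 + bs + c. Substituting each data point gives a linear system:
  25a + 5b + c = -9
  36a + 6b + c = -17
  49a + 7b + c = -27
Solving the system yields a = -1, b = 3, c = 1.
So q(s) = -s² + 3s + 1.
The leading coefficient is -1.

-1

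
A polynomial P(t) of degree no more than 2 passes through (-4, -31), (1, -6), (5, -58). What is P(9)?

-174

Write P(t) = at^2 + bt + c. Substituting each data point gives a linear system:
  16a - 4b + c = -31
  a + b + c = -6
  25a + 5b + c = -58
Solving the system yields a = -2, b = -1, c = -3.
So P(t) = -2t^2 - t - 3.
Then P(9) = -174.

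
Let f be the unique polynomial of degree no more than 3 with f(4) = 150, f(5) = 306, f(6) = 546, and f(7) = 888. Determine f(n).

Write f(n) = an^3 + bn^2 + cn + d. Substituting each data point gives a linear system:
  64a + 16b + 4c + d = 150
  125a + 25b + 5c + d = 306
  216a + 36b + 6c + d = 546
  343a + 49b + 7c + d = 888
Solving the system yields a = 3, b = -3, c = 0, d = 6.
So f(n) = 3n^3 - 3n^2 + 6.
Check: f(5) = 306. ✓

f(n) = 3n^3 - 3n^2 + 6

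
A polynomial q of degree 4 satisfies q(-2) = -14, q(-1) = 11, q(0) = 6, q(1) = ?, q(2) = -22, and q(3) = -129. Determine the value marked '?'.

The 5 known points determine the degree-4 polynomial uniquely.
Write q(s) = as^4 + bs^3 + cs^2 + ds + e. Substituting each data point gives a linear system:
  16a - 8b + 4c - 2d + e = -14
  a - b + c - d + e = 11
  e = 6
  16a + 8b + 4c + 2d + e = -22
  81a + 27b + 9c + 3d + e = -129
Solving the system yields a = -2, b = 1, c = 2, d = -6, e = 6.
So q(s) = -2s⁴ + s³ + 2s² - 6s + 6.
Then q(1) = 1.

1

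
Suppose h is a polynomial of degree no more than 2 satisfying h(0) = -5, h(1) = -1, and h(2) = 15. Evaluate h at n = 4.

Write h(n) = an^2 + bn + c. Substituting each data point gives a linear system:
  c = -5
  a + b + c = -1
  4a + 2b + c = 15
Solving the system yields a = 6, b = -2, c = -5.
So h(n) = 6n^2 - 2n - 5.
Then h(4) = 83.

83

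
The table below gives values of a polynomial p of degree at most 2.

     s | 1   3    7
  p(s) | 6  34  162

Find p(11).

Write p(s) = as^2 + bs + c. Substituting each data point gives a linear system:
  a + b + c = 6
  9a + 3b + c = 34
  49a + 7b + c = 162
Solving the system yields a = 3, b = 2, c = 1.
So p(s) = 3s² + 2s + 1.
Then p(11) = 386.

386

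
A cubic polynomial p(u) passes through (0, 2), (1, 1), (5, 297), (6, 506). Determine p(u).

p(u) = 2u^3 + 3u^2 - 6u + 2

Write p(u) = au^3 + bu^2 + cu + d. Substituting each data point gives a linear system:
  d = 2
  a + b + c + d = 1
  125a + 25b + 5c + d = 297
  216a + 36b + 6c + d = 506
Solving the system yields a = 2, b = 3, c = -6, d = 2.
So p(u) = 2u³ + 3u² - 6u + 2.
Check: p(6) = 506. ✓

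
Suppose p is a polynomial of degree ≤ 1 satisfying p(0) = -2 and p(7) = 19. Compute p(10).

Using the Lagrange interpolation formula with nodes 0, 7:
  L_0(t) = (t - 7) / -7
  L_1(t) = t / 7
Then p(t) = -2·L_0(t) + 19·L_1(t).
Expanding and collecting terms gives p(t) = 3t - 2.
Evaluating at t = 10: p(10) = 28.

28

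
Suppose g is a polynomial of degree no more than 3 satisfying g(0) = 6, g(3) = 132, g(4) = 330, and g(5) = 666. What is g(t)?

Write g(t) = at^3 + bt^2 + ct + d. Substituting each data point gives a linear system:
  d = 6
  27a + 9b + 3c + d = 132
  64a + 16b + 4c + d = 330
  125a + 25b + 5c + d = 666
Solving the system yields a = 6, b = -3, c = -3, d = 6.
So g(t) = 6t³ - 3t² - 3t + 6.
Check: g(4) = 330. ✓

g(t) = 6t^3 - 3t^2 - 3t + 6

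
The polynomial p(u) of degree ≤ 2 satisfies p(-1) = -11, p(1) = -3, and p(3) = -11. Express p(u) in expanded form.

p(u) = -2u^2 + 4u - 5

Using the Lagrange interpolation formula with nodes -1, 1, 3:
  L_0(u) = (u - 1)(u - 3) / 8
  L_1(u) = (u + 1)(u - 3) / -4
  L_2(u) = (u + 1)(u - 1) / 8
Then p(u) = -11·L_0(u) - 3·L_1(u) - 11·L_2(u).
Expanding and collecting terms gives p(u) = -2u² + 4u - 5.
Check: p(3) = -11. ✓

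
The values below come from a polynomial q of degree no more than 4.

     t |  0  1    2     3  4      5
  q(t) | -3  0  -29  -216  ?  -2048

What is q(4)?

On equispaced nodes a degree-4 polynomial has vanishing fifth forward difference, so
  - q(0) + 5·q(1) - 10·q(2) + 10·q(3) - 5·q(4) + q(5) = 0.
Substituting the known values and solving for q(4):
  -5·q(4) = 3915
  q(4) = -783.

-783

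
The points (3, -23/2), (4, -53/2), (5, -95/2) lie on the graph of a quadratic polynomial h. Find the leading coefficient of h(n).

Write h(n) = an^2 + bn + c. Substituting each data point gives a linear system:
  9a + 3b + c = -23/2
  16a + 4b + c = -53/2
  25a + 5b + c = -95/2
Solving the system yields a = -3, b = 6, c = -5/2.
So h(n) = -3n² + 6n - 5/2.
The leading coefficient is -3.

-3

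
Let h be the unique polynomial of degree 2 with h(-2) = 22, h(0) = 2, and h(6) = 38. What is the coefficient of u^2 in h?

2

Write h(u) = au^2 + bu + c. Substituting each data point gives a linear system:
  4a - 2b + c = 22
  c = 2
  36a + 6b + c = 38
Solving the system yields a = 2, b = -6, c = 2.
So h(u) = 2u^2 - 6u + 2.
The leading coefficient is 2.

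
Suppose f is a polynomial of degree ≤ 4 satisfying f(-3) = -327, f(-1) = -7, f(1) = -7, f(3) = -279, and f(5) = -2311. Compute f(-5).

-2551

Using the Lagrange interpolation formula with nodes -3, -1, 1, 3, 5:
  L_0(x) = (x + 1)(x - 1)(x - 3)(x - 5) / 384
  L_1(x) = (x + 3)(x - 1)(x - 3)(x - 5) / -96
  L_2(x) = (x + 3)(x + 1)(x - 3)(x - 5) / 64
  L_3(x) = (x + 3)(x + 1)(x - 1)(x - 5) / -96
  L_4(x) = (x + 3)(x + 1)(x - 1)(x - 3) / 384
Then f(x) = -327·L_0(x) - 7·L_1(x) - 7·L_2(x) - 279·L_3(x) - 2311·L_4(x).
Expanding and collecting terms gives f(x) = -4x⁴ + x³ + 3x² - x - 6.
Evaluating at x = -5: f(-5) = -2551.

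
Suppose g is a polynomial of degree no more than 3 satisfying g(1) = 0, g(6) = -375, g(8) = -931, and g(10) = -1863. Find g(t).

g(t) = -2t^3 + t^2 + 4t - 3

Write g(t) = at^3 + bt^2 + ct + d. Substituting each data point gives a linear system:
  a + b + c + d = 0
  216a + 36b + 6c + d = -375
  512a + 64b + 8c + d = -931
  1000a + 100b + 10c + d = -1863
Solving the system yields a = -2, b = 1, c = 4, d = -3.
So g(t) = -2t^3 + t^2 + 4t - 3.
Check: g(10) = -1863. ✓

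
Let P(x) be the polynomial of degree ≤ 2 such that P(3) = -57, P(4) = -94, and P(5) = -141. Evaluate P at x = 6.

-198

Forward differences of the values at x = 3, 4, 5:
  P  : -57  -94  -141
  Δ  : -37  -47
  Δ^2: -10
The second differences are constant, confirming degree 2.
Interpolating (Newton forward form) and evaluating at x = 6 gives P(6) = -198.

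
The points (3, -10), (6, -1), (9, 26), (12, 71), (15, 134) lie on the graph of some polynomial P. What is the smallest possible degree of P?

Forward differences of the values at n = 3, 6, 9, 12, 15:
  P  : -10  -1  26  71  134
  Δ  : 9  27  45  63
  Δ^2: 18  18  18
  Δ^3: 0  0
  Δ^4: 0
The second differences are constant (18) and nonzero, while all higher differences vanish, so the minimal degree is 2.

2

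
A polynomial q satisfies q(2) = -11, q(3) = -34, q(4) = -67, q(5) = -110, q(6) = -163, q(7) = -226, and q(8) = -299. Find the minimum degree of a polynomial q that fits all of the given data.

2

Forward differences of the values at x = 2, 3, 4, 5, 6, 7, 8:
  q  : -11  -34  -67  -110  -163  -226  -299
  Δ  : -23  -33  -43  -53  -63  -73
  Δ^2: -10  -10  -10  -10  -10
  Δ^3: 0  0  0  0
  Δ^4: 0  0  0
  Δ^5: 0  0
  Δ^6: 0
The second differences are constant (-10) and nonzero, while all higher differences vanish, so the minimal degree is 2.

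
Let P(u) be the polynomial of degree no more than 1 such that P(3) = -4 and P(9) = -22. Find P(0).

Using the Lagrange interpolation formula with nodes 3, 9:
  L_0(u) = (u - 9) / -6
  L_1(u) = (u - 3) / 6
Then P(u) = -4·L_0(u) - 22·L_1(u).
Expanding and collecting terms gives P(u) = -3u + 5.
Evaluating at u = 0: P(0) = 5.

5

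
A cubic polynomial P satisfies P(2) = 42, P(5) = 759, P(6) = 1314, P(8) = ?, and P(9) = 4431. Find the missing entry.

The 4 known points determine the degree-3 polynomial uniquely.
Write P(t) = at^3 + bt^2 + ct + d. Substituting each data point gives a linear system:
  8a + 4b + 2c + d = 42
  125a + 25b + 5c + d = 759
  216a + 36b + 6c + d = 1314
  729a + 81b + 9c + d = 4431
Solving the system yields a = 6, b = 1, c = -2, d = -6.
So P(t) = 6t³ + t² - 2t - 6.
Then P(8) = 3114.

3114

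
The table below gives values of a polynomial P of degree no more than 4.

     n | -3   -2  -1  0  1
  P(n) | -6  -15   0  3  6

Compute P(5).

Forward differences of the values at n = -3, -2, -1, 0, 1:
  P  : -6  -15  0  3  6
  Δ  : -9  15  3  3
  Δ^2: 24  -12  0
  Δ^3: -36  12
  Δ^4: 48
The fourth differences are constant, confirming degree 4.
Interpolating (Newton forward form) and evaluating at n = 5 gives P(5) = 1938.

1938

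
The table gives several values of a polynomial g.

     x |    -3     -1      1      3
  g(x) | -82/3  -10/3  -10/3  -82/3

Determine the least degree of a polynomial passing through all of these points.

Forward differences of the values at x = -3, -1, 1, 3:
  g  : -82/3  -10/3  -10/3  -82/3
  Δ  : 24  0  -24
  Δ^2: -24  -24
  Δ^3: 0
The second differences are constant (-24) and nonzero, while all higher differences vanish, so the minimal degree is 2.

2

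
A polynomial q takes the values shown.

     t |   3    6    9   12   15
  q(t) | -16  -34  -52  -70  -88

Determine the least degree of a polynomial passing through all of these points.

Forward differences of the values at t = 3, 6, 9, 12, 15:
  q  : -16  -34  -52  -70  -88
  Δ  : -18  -18  -18  -18
  Δ^2: 0  0  0
  Δ^3: 0  0
  Δ^4: 0
The first differences are constant (-18) and nonzero, while all higher differences vanish, so the minimal degree is 1.

1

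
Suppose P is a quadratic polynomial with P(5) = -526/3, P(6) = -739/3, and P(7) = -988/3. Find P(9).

-1594/3

Write P(x) = ax^2 + bx + c. Substituting each data point gives a linear system:
  25a + 5b + c = -526/3
  36a + 6b + c = -739/3
  49a + 7b + c = -988/3
Solving the system yields a = -6, b = -5, c = -1/3.
So P(x) = -6x^2 - 5x - 1/3.
Then P(9) = -1594/3.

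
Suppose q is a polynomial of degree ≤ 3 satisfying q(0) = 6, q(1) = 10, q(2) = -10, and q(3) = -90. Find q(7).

-1730

Write q(s) = as^3 + bs^2 + cs + d. Substituting each data point gives a linear system:
  d = 6
  a + b + c + d = 10
  8a + 4b + 2c + d = -10
  27a + 9b + 3c + d = -90
Solving the system yields a = -6, b = 6, c = 4, d = 6.
So q(s) = -6s^3 + 6s^2 + 4s + 6.
Then q(7) = -1730.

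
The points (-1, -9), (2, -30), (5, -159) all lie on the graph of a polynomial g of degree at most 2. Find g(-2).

-26

Write g(u) = au^2 + bu + c. Substituting each data point gives a linear system:
  a - b + c = -9
  4a + 2b + c = -30
  25a + 5b + c = -159
Solving the system yields a = -6, b = -1, c = -4.
So g(u) = -6u^2 - u - 4.
Then g(-2) = -26.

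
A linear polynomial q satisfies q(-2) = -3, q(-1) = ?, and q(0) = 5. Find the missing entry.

1

The 2 known points determine the degree-1 polynomial uniquely.
Write q(x) = ax + b. Substituting each data point gives a linear system:
  -2a + b = -3
  b = 5
Solving the system yields a = 4, b = 5.
So q(x) = 4x + 5.
Then q(-1) = 1.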